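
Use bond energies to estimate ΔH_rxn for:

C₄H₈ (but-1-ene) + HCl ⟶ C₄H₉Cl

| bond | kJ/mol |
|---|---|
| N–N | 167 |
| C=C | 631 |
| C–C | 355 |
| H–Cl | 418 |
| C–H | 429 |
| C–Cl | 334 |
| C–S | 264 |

Bonds broken (reactants):
  C–C: 2 × 355 = 710
  C–H: 8 × 429 = 3432
  C=C: 1 × 631 = 631
  H–Cl: 1 × 418 = 418
  Σ(broken) = 5191 kJ
Bonds formed (products):
  C–C: 3 × 355 = 1065
  C–Cl: 1 × 334 = 334
  C–H: 9 × 429 = 3861
  Σ(formed) = 5260 kJ
ΔH = Σ(broken) − Σ(formed) = 5191 − 5260 = −69 kJ

ΔH ≈ −69 kJ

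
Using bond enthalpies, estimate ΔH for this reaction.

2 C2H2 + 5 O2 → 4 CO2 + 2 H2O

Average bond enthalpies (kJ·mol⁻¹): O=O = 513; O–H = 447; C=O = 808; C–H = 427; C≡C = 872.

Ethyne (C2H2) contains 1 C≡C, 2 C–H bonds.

Bonds broken (reactants):
  C≡C: 2 × 872 = 1744
  C–H: 4 × 427 = 1708
  O=O: 5 × 513 = 2565
  Σ(broken) = 6017 kJ
Bonds formed (products):
  C=O: 8 × 808 = 6464
  O–H: 4 × 447 = 1788
  Σ(formed) = 8252 kJ
ΔH = Σ(broken) − Σ(formed) = 6017 − 8252 = −2235 kJ

ΔH ≈ −2235 kJ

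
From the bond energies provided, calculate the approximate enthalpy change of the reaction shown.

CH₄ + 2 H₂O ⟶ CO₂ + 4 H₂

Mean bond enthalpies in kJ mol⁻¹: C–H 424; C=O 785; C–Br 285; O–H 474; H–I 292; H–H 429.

ΔH ≈ +306 kJ

Bonds broken (reactants):
  C–H: 4 × 424 = 1696
  O–H: 4 × 474 = 1896
  Σ(broken) = 3592 kJ
Bonds formed (products):
  C=O: 2 × 785 = 1570
  H–H: 4 × 429 = 1716
  Σ(formed) = 3286 kJ
ΔH = Σ(broken) − Σ(formed) = 3592 − 3286 = +306 kJ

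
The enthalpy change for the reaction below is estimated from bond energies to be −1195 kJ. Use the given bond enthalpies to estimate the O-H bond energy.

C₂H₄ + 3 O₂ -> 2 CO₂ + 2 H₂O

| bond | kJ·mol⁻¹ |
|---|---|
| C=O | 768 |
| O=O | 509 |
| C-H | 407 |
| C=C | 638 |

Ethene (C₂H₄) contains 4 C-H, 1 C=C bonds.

D(O-H) ≈ 479 kJ/mol

Let D be the O-H bond energy.
Σ(broken) = 4×407 + 1×638 + 3×509 = 3793
Σ(formed) = 4×768 + 4×D = 3072 + 4D
ΔH = Σ(broken) − Σ(formed) = (3793) − (3072 + 4D) = +721 − 4D
Setting this equal to −1195 kJ gives 4D = 1916, so D = 479 kJ/mol.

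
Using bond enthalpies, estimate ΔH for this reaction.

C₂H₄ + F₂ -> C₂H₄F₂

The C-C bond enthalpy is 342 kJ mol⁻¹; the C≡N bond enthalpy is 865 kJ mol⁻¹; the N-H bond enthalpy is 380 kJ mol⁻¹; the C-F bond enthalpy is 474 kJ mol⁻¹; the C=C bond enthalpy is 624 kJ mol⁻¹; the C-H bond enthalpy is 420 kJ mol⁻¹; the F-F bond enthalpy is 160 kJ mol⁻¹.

Bonds broken (reactants):
  C-H: 4 × 420 = 1680
  C=C: 1 × 624 = 624
  F-F: 1 × 160 = 160
  Σ(broken) = 2464 kJ
Bonds formed (products):
  C-C: 1 × 342 = 342
  C-F: 2 × 474 = 948
  C-H: 4 × 420 = 1680
  Σ(formed) = 2970 kJ
ΔH = Σ(broken) − Σ(formed) = 2464 − 2970 = −506 kJ

ΔH ≈ −506 kJ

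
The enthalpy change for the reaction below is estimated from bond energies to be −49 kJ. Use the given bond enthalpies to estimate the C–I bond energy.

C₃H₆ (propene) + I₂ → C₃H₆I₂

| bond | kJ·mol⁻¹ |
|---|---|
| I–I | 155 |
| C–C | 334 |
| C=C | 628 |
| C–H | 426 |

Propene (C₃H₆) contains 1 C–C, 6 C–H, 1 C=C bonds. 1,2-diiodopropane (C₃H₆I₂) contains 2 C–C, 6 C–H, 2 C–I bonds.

Let D be the C–I bond energy.
Σ(broken) = 1×334 + 6×426 + 1×628 + 1×155 = 3673
Σ(formed) = 2×334 + 6×426 + 2×D = 3224 + 2D
ΔH = Σ(broken) − Σ(formed) = (3673) − (3224 + 2D) = +449 − 2D
Setting this equal to −49 kJ gives 2D = 498, so D = 249 kJ/mol.

D(C–I) ≈ 249 kJ/mol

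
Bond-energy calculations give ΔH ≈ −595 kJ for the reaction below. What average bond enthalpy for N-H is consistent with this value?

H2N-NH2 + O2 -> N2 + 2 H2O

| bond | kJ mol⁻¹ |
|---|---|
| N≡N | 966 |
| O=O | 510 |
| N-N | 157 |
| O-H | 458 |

Let D be the N-H bond energy.
Σ(broken) = 4×D + 1×157 + 1×510 = 667 + 4D
Σ(formed) = 1×966 + 4×458 = 2798
ΔH = Σ(broken) − Σ(formed) = (667 + 4D) − (2798) = −2131 + 4D
Setting this equal to −595 kJ gives 4D = 1536, so D = 384 kJ/mol.

D(N-H) ≈ 384 kJ/mol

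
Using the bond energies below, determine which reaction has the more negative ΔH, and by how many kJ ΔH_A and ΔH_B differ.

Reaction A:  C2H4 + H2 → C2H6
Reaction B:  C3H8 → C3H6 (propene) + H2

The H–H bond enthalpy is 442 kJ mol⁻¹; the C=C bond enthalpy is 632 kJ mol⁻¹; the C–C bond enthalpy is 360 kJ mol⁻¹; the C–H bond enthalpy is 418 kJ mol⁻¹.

Reaction A, by 244 kJ

Reaction A:
  Bonds broken (reactants):
    C–H: 4 × 418 = 1672
    C=C: 1 × 632 = 632
    H–H: 1 × 442 = 442
    Σ(broken) = 2746 kJ
  Bonds formed (products):
    C–C: 1 × 360 = 360
    C–H: 6 × 418 = 2508
    Σ(formed) = 2868 kJ
  ΔH_A = 2746 − 2868 = −122 kJ
Reaction B:
  Bonds broken (reactants):
    C–C: 2 × 360 = 720
    C–H: 8 × 418 = 3344
    Σ(broken) = 4064 kJ
  Bonds formed (products):
    C–C: 1 × 360 = 360
    C–H: 6 × 418 = 2508
    C=C: 1 × 632 = 632
    H–H: 1 × 442 = 442
    Σ(formed) = 3942 kJ
  ΔH_B = 4064 − 3942 = +122 kJ
ΔH_A − ΔH_B = −244 kJ, so reaction A has the more negative ΔH; |ΔH_A − ΔH_B| = 244 kJ.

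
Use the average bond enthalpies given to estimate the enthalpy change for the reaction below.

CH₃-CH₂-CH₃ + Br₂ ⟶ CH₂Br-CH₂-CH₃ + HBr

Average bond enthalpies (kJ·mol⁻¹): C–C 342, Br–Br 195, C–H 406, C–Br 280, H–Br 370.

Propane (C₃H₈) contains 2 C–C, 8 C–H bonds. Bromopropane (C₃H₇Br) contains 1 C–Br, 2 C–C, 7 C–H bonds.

Bonds broken (reactants):
  Br–Br: 1 × 195 = 195
  C–C: 2 × 342 = 684
  C–H: 8 × 406 = 3248
  Σ(broken) = 4127 kJ
Bonds formed (products):
  C–Br: 1 × 280 = 280
  C–C: 2 × 342 = 684
  C–H: 7 × 406 = 2842
  H–Br: 1 × 370 = 370
  Σ(formed) = 4176 kJ
ΔH = Σ(broken) − Σ(formed) = 4127 − 4176 = −49 kJ

ΔH ≈ −49 kJ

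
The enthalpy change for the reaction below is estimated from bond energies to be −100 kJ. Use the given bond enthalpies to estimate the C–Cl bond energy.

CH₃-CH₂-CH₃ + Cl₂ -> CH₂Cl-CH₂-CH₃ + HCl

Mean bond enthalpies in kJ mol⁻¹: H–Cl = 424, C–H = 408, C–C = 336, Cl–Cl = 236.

Let D be the C–Cl bond energy.
Σ(broken) = 2×336 + 8×408 + 1×236 = 4172
Σ(formed) = 2×336 + 1×D + 7×408 + 1×424 = 3952 + D
ΔH = Σ(broken) − Σ(formed) = (4172) − (3952 + D) = +220 − D
Setting this equal to −100 kJ gives D = 320 kJ/mol.

D(C–Cl) ≈ 320 kJ/mol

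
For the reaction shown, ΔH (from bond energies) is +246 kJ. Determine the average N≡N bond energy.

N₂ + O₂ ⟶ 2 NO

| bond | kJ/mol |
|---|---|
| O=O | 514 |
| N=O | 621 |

D(N≡N) ≈ 974 kJ/mol

Let D be the N≡N bond energy.
Σ(broken) = 1×D + 1×514 = 514 + D
Σ(formed) = 2×621 = 1242
ΔH = Σ(broken) − Σ(formed) = (514 + D) − (1242) = −728 + D
Setting this equal to +246 kJ gives D = 974 kJ/mol.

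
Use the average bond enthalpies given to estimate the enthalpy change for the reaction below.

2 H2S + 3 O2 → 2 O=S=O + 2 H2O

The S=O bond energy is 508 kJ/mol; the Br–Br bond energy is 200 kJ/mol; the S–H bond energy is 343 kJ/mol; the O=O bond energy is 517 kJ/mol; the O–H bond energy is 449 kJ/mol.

ΔH ≈ −905 kJ

Bonds broken (reactants):
  O=O: 3 × 517 = 1551
  S–H: 4 × 343 = 1372
  Σ(broken) = 2923 kJ
Bonds formed (products):
  O–H: 4 × 449 = 1796
  S=O: 4 × 508 = 2032
  Σ(formed) = 3828 kJ
ΔH = Σ(broken) − Σ(formed) = 2923 − 3828 = −905 kJ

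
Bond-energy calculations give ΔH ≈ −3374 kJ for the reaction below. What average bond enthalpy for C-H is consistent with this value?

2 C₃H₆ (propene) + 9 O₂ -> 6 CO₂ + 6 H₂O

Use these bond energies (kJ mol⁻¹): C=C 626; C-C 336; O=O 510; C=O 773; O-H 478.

D(C-H) ≈ 427 kJ/mol

Let D be the C-H bond energy.
Σ(broken) = 2×336 + 12×D + 2×626 + 9×510 = 6514 + 12D
Σ(formed) = 12×773 + 12×478 = 15012
ΔH = Σ(broken) − Σ(formed) = (6514 + 12D) − (15012) = −8498 + 12D
Setting this equal to −3374 kJ gives 12D = 5124, so D = 427 kJ/mol.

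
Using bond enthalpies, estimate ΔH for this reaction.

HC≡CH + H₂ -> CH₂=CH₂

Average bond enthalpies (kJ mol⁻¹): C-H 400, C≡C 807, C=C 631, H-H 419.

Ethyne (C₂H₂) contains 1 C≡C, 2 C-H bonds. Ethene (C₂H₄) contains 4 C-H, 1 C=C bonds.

Bonds broken (reactants):
  C≡C: 1 × 807 = 807
  C-H: 2 × 400 = 800
  H-H: 1 × 419 = 419
  Σ(broken) = 2026 kJ
Bonds formed (products):
  C-H: 4 × 400 = 1600
  C=C: 1 × 631 = 631
  Σ(formed) = 2231 kJ
ΔH = Σ(broken) − Σ(formed) = 2026 − 2231 = −205 kJ

ΔH ≈ −205 kJ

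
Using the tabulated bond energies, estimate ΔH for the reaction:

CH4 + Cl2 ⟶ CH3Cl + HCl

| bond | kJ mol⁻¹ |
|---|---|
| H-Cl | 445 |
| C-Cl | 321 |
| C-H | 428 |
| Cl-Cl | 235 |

ΔH ≈ −103 kJ

Bonds broken (reactants):
  C-H: 4 × 428 = 1712
  Cl-Cl: 1 × 235 = 235
  Σ(broken) = 1947 kJ
Bonds formed (products):
  C-Cl: 1 × 321 = 321
  C-H: 3 × 428 = 1284
  H-Cl: 1 × 445 = 445
  Σ(formed) = 2050 kJ
ΔH = Σ(broken) − Σ(formed) = 1947 − 2050 = −103 kJ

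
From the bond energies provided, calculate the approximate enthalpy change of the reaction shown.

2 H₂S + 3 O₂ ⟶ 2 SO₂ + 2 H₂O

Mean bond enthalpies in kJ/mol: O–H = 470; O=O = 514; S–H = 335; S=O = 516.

ΔH ≈ −1062 kJ

Bonds broken (reactants):
  O=O: 3 × 514 = 1542
  S–H: 4 × 335 = 1340
  Σ(broken) = 2882 kJ
Bonds formed (products):
  O–H: 4 × 470 = 1880
  S=O: 4 × 516 = 2064
  Σ(formed) = 3944 kJ
ΔH = Σ(broken) − Σ(formed) = 2882 − 3944 = −1062 kJ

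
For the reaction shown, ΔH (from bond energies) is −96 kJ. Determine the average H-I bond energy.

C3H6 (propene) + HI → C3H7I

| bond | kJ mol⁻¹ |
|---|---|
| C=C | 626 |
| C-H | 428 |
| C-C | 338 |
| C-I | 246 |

Let D be the H-I bond energy.
Σ(broken) = 1×338 + 6×428 + 1×626 + 1×D = 3532 + D
Σ(formed) = 2×338 + 7×428 + 1×246 = 3918
ΔH = Σ(broken) − Σ(formed) = (3532 + D) − (3918) = −386 + D
Setting this equal to −96 kJ gives D = 290 kJ/mol.

D(H-I) ≈ 290 kJ/mol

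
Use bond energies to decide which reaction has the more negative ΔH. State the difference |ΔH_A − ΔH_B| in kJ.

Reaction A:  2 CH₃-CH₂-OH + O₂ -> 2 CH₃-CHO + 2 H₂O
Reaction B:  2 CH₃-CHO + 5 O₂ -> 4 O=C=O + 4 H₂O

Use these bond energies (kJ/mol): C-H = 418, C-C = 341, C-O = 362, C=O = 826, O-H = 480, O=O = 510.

Reaction B, by 1678 kJ

Reaction A:
  Bonds broken (reactants):
    C-C: 2 × 341 = 682
    C-H: 10 × 418 = 4180
    C-O: 2 × 362 = 724
    O-H: 2 × 480 = 960
    O=O: 1 × 510 = 510
    Σ(broken) = 7056 kJ
  Bonds formed (products):
    C-C: 2 × 341 = 682
    C-H: 8 × 418 = 3344
    C=O: 2 × 826 = 1652
    O-H: 4 × 480 = 1920
    Σ(formed) = 7598 kJ
  ΔH_A = 7056 − 7598 = −542 kJ
Reaction B:
  Bonds broken (reactants):
    C-C: 2 × 341 = 682
    C-H: 8 × 418 = 3344
    C=O: 2 × 826 = 1652
    O=O: 5 × 510 = 2550
    Σ(broken) = 8228 kJ
  Bonds formed (products):
    C=O: 8 × 826 = 6608
    O-H: 8 × 480 = 3840
    Σ(formed) = 10448 kJ
  ΔH_B = 8228 − 10448 = −2220 kJ
ΔH_A − ΔH_B = +1678 kJ, so reaction B has the more negative ΔH; |ΔH_A − ΔH_B| = 1678 kJ.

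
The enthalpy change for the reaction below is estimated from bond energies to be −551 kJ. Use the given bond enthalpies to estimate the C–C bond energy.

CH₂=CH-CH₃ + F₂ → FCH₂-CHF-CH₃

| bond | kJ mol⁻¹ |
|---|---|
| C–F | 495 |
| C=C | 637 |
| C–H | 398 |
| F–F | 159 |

Let D be the C–C bond energy.
Σ(broken) = 1×D + 6×398 + 1×637 + 1×159 = 3184 + D
Σ(formed) = 2×D + 2×495 + 6×398 = 3378 + 2D
ΔH = Σ(broken) − Σ(formed) = (3184 + D) − (3378 + 2D) = −194 − D
Setting this equal to −551 kJ gives D = 357 kJ/mol.

D(C–C) ≈ 357 kJ/mol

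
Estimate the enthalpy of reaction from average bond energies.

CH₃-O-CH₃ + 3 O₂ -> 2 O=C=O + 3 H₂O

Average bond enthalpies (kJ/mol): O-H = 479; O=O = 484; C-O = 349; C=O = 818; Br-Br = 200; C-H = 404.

ΔH ≈ −1572 kJ

Bonds broken (reactants):
  C-H: 6 × 404 = 2424
  C-O: 2 × 349 = 698
  O=O: 3 × 484 = 1452
  Σ(broken) = 4574 kJ
Bonds formed (products):
  C=O: 4 × 818 = 3272
  O-H: 6 × 479 = 2874
  Σ(formed) = 6146 kJ
ΔH = Σ(broken) − Σ(formed) = 4574 − 6146 = −1572 kJ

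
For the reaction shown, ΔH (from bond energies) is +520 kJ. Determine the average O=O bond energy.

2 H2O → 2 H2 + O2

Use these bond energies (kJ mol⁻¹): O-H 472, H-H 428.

D(O=O) ≈ 512 kJ/mol

Let D be the O=O bond energy.
Σ(broken) = 4×472 = 1888
Σ(formed) = 2×428 + 1×D = 856 + D
ΔH = Σ(broken) − Σ(formed) = (1888) − (856 + D) = +1032 − D
Setting this equal to +520 kJ gives D = 512 kJ/mol.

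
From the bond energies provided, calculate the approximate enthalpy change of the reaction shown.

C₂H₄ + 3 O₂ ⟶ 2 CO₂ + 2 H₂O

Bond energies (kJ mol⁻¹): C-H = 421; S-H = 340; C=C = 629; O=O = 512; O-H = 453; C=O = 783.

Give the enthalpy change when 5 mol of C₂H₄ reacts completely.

Bonds broken (reactants):
  C-H: 4 × 421 = 1684
  C=C: 1 × 629 = 629
  O=O: 3 × 512 = 1536
  Σ(broken) = 3849 kJ
Bonds formed (products):
  C=O: 4 × 783 = 3132
  O-H: 4 × 453 = 1812
  Σ(formed) = 4944 kJ
ΔH = Σ(broken) − Σ(formed) = 3849 − 4944 = −1095 kJ
For 5× the reaction as written: 5 × (−1095) = −5475 kJ

ΔH = −5475 kJ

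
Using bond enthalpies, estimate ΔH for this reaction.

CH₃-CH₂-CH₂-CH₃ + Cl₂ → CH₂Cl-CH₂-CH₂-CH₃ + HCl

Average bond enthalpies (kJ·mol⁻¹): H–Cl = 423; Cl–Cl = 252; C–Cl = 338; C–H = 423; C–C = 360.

Bonds broken (reactants):
  C–C: 3 × 360 = 1080
  C–H: 10 × 423 = 4230
  Cl–Cl: 1 × 252 = 252
  Σ(broken) = 5562 kJ
Bonds formed (products):
  C–C: 3 × 360 = 1080
  C–Cl: 1 × 338 = 338
  C–H: 9 × 423 = 3807
  H–Cl: 1 × 423 = 423
  Σ(formed) = 5648 kJ
ΔH = Σ(broken) − Σ(formed) = 5562 − 5648 = −86 kJ

ΔH ≈ −86 kJ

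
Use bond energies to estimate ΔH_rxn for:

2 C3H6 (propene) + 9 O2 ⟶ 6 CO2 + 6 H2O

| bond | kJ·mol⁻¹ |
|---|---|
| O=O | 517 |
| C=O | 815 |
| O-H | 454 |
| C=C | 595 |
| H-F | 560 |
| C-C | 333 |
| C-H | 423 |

ΔH ≈ −3643 kJ

Bonds broken (reactants):
  C-C: 2 × 333 = 666
  C-H: 12 × 423 = 5076
  C=C: 2 × 595 = 1190
  O=O: 9 × 517 = 4653
  Σ(broken) = 11585 kJ
Bonds formed (products):
  C=O: 12 × 815 = 9780
  O-H: 12 × 454 = 5448
  Σ(formed) = 15228 kJ
ΔH = Σ(broken) − Σ(formed) = 11585 − 15228 = −3643 kJ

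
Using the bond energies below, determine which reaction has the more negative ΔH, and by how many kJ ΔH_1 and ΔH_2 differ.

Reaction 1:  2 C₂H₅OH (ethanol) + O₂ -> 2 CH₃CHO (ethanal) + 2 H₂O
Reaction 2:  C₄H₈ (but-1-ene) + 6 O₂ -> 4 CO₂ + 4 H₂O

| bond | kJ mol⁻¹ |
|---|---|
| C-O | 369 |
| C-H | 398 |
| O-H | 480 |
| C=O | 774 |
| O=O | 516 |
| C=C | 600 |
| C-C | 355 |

Reaction 2, by 1984 kJ

Reaction 1:
  Bonds broken (reactants):
    C-C: 2 × 355 = 710
    C-H: 10 × 398 = 3980
    C-O: 2 × 369 = 738
    O-H: 2 × 480 = 960
    O=O: 1 × 516 = 516
    Σ(broken) = 6904 kJ
  Bonds formed (products):
    C-C: 2 × 355 = 710
    C-H: 8 × 398 = 3184
    C=O: 2 × 774 = 1548
    O-H: 4 × 480 = 1920
    Σ(formed) = 7362 kJ
  ΔH_1 = 6904 − 7362 = −458 kJ
Reaction 2:
  Bonds broken (reactants):
    C-C: 2 × 355 = 710
    C-H: 8 × 398 = 3184
    C=C: 1 × 600 = 600
    O=O: 6 × 516 = 3096
    Σ(broken) = 7590 kJ
  Bonds formed (products):
    C=O: 8 × 774 = 6192
    O-H: 8 × 480 = 3840
    Σ(formed) = 10032 kJ
  ΔH_2 = 7590 − 10032 = −2442 kJ
ΔH_1 − ΔH_2 = +1984 kJ, so reaction 2 has the more negative ΔH; |ΔH_1 − ΔH_2| = 1984 kJ.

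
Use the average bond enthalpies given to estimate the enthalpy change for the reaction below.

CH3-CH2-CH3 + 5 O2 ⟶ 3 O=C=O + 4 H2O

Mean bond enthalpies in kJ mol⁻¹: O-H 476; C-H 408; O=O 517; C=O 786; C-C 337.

Bonds broken (reactants):
  C-C: 2 × 337 = 674
  C-H: 8 × 408 = 3264
  O=O: 5 × 517 = 2585
  Σ(broken) = 6523 kJ
Bonds formed (products):
  C=O: 6 × 786 = 4716
  O-H: 8 × 476 = 3808
  Σ(formed) = 8524 kJ
ΔH = Σ(broken) − Σ(formed) = 6523 − 8524 = −2001 kJ

ΔH ≈ −2001 kJ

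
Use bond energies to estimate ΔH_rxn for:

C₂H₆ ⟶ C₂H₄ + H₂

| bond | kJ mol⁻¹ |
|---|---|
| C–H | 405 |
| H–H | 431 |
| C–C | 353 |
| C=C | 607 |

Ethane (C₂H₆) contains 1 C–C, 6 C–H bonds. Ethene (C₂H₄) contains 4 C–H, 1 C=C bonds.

Bonds broken (reactants):
  C–C: 1 × 353 = 353
  C–H: 6 × 405 = 2430
  Σ(broken) = 2783 kJ
Bonds formed (products):
  C–H: 4 × 405 = 1620
  C=C: 1 × 607 = 607
  H–H: 1 × 431 = 431
  Σ(formed) = 2658 kJ
ΔH = Σ(broken) − Σ(formed) = 2783 − 2658 = +125 kJ

ΔH ≈ +125 kJ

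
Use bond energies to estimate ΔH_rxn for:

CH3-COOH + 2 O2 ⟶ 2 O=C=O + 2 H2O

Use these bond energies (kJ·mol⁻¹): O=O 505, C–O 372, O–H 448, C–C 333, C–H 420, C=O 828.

Bonds broken (reactants):
  C–C: 1 × 333 = 333
  C–H: 3 × 420 = 1260
  C–O: 1 × 372 = 372
  C=O: 1 × 828 = 828
  O–H: 1 × 448 = 448
  O=O: 2 × 505 = 1010
  Σ(broken) = 4251 kJ
Bonds formed (products):
  C=O: 4 × 828 = 3312
  O–H: 4 × 448 = 1792
  Σ(formed) = 5104 kJ
ΔH = Σ(broken) − Σ(formed) = 4251 − 5104 = −853 kJ

ΔH ≈ −853 kJ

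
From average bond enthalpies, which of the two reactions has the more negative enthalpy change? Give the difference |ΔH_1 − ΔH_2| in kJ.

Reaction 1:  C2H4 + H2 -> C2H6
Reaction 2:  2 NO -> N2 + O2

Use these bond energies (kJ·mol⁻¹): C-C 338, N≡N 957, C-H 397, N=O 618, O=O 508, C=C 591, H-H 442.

Reaction 1:
  Bonds broken (reactants):
    C-H: 4 × 397 = 1588
    C=C: 1 × 591 = 591
    H-H: 1 × 442 = 442
    Σ(broken) = 2621 kJ
  Bonds formed (products):
    C-C: 1 × 338 = 338
    C-H: 6 × 397 = 2382
    Σ(formed) = 2720 kJ
  ΔH_1 = 2621 − 2720 = −99 kJ
Reaction 2:
  Bonds broken (reactants):
    N=O: 2 × 618 = 1236
    Σ(broken) = 1236 kJ
  Bonds formed (products):
    N≡N: 1 × 957 = 957
    O=O: 1 × 508 = 508
    Σ(formed) = 1465 kJ
  ΔH_2 = 1236 − 1465 = −229 kJ
ΔH_1 − ΔH_2 = +130 kJ, so reaction 2 has the more negative ΔH; |ΔH_1 − ΔH_2| = 130 kJ.

Reaction 2, by 130 kJ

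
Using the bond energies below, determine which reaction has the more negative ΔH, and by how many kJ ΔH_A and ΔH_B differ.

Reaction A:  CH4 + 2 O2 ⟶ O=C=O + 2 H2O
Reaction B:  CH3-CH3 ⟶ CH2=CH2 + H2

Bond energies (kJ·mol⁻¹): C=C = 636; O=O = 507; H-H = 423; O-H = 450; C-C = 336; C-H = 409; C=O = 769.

Reaction A, by 783 kJ

Reaction A:
  Bonds broken (reactants):
    C-H: 4 × 409 = 1636
    O=O: 2 × 507 = 1014
    Σ(broken) = 2650 kJ
  Bonds formed (products):
    C=O: 2 × 769 = 1538
    O-H: 4 × 450 = 1800
    Σ(formed) = 3338 kJ
  ΔH_A = 2650 − 3338 = −688 kJ
Reaction B:
  Bonds broken (reactants):
    C-C: 1 × 336 = 336
    C-H: 6 × 409 = 2454
    Σ(broken) = 2790 kJ
  Bonds formed (products):
    C-H: 4 × 409 = 1636
    C=C: 1 × 636 = 636
    H-H: 1 × 423 = 423
    Σ(formed) = 2695 kJ
  ΔH_B = 2790 − 2695 = +95 kJ
ΔH_A − ΔH_B = −783 kJ, so reaction A has the more negative ΔH; |ΔH_A − ΔH_B| = 783 kJ.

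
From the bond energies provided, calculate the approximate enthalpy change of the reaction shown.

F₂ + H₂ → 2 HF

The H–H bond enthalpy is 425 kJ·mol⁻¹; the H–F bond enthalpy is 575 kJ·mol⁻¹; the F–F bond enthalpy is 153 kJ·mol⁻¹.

ΔH ≈ −572 kJ

Bonds broken (reactants):
  F–F: 1 × 153 = 153
  H–H: 1 × 425 = 425
  Σ(broken) = 578 kJ
Bonds formed (products):
  H–F: 2 × 575 = 1150
  Σ(formed) = 1150 kJ
ΔH = Σ(broken) − Σ(formed) = 578 − 1150 = −572 kJ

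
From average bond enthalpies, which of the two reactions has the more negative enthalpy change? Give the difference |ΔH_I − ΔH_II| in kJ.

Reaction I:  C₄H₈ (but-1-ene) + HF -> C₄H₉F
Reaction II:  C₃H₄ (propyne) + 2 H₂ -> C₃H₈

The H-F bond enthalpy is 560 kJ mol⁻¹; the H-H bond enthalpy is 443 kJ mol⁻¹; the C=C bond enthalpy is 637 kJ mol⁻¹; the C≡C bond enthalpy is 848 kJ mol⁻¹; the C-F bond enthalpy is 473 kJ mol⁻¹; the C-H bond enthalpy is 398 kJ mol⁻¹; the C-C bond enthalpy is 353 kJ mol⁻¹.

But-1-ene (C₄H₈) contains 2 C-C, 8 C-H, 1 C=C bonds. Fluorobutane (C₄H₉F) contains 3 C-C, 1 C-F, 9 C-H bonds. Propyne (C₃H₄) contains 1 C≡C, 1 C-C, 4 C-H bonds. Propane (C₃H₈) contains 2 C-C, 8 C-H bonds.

Reaction I:
  Bonds broken (reactants):
    C-C: 2 × 353 = 706
    C-H: 8 × 398 = 3184
    C=C: 1 × 637 = 637
    H-F: 1 × 560 = 560
    Σ(broken) = 5087 kJ
  Bonds formed (products):
    C-C: 3 × 353 = 1059
    C-F: 1 × 473 = 473
    C-H: 9 × 398 = 3582
    Σ(formed) = 5114 kJ
  ΔH_I = 5087 − 5114 = −27 kJ
Reaction II:
  Bonds broken (reactants):
    C≡C: 1 × 848 = 848
    C-C: 1 × 353 = 353
    C-H: 4 × 398 = 1592
    H-H: 2 × 443 = 886
    Σ(broken) = 3679 kJ
  Bonds formed (products):
    C-C: 2 × 353 = 706
    C-H: 8 × 398 = 3184
    Σ(formed) = 3890 kJ
  ΔH_II = 3679 − 3890 = −211 kJ
ΔH_I − ΔH_II = +184 kJ, so reaction II has the more negative ΔH; |ΔH_I − ΔH_II| = 184 kJ.

Reaction II, by 184 kJ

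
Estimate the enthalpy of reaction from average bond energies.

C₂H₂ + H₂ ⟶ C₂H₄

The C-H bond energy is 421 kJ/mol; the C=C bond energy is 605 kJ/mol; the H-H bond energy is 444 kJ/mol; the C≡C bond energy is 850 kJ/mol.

ΔH ≈ −153 kJ

Bonds broken (reactants):
  C≡C: 1 × 850 = 850
  C-H: 2 × 421 = 842
  H-H: 1 × 444 = 444
  Σ(broken) = 2136 kJ
Bonds formed (products):
  C-H: 4 × 421 = 1684
  C=C: 1 × 605 = 605
  Σ(formed) = 2289 kJ
ΔH = Σ(broken) − Σ(formed) = 2136 − 2289 = −153 kJ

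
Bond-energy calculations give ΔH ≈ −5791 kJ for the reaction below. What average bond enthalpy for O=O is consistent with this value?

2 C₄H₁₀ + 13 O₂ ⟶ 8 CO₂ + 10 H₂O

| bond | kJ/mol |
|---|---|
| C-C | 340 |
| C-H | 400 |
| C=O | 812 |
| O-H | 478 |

Let D be the O=O bond energy.
Σ(broken) = 6×340 + 20×400 + 13×D = 10040 + 13D
Σ(formed) = 16×812 + 20×478 = 22552
ΔH = Σ(broken) − Σ(formed) = (10040 + 13D) − (22552) = −12512 + 13D
Setting this equal to −5791 kJ gives 13D = 6721, so D = 517 kJ/mol.

D(O=O) ≈ 517 kJ/mol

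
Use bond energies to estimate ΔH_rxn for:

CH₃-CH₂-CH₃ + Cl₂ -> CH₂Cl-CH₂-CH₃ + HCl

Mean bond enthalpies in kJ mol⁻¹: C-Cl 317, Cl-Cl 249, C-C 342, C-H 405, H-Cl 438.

ΔH ≈ −101 kJ

Bonds broken (reactants):
  C-C: 2 × 342 = 684
  C-H: 8 × 405 = 3240
  Cl-Cl: 1 × 249 = 249
  Σ(broken) = 4173 kJ
Bonds formed (products):
  C-C: 2 × 342 = 684
  C-Cl: 1 × 317 = 317
  C-H: 7 × 405 = 2835
  H-Cl: 1 × 438 = 438
  Σ(formed) = 4274 kJ
ΔH = Σ(broken) − Σ(formed) = 4173 − 4274 = −101 kJ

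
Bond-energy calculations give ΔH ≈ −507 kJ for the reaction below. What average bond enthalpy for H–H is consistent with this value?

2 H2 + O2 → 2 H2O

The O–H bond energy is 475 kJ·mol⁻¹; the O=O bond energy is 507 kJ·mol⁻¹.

Let D be the H–H bond energy.
Σ(broken) = 2×D + 1×507 = 507 + 2D
Σ(formed) = 4×475 = 1900
ΔH = Σ(broken) − Σ(formed) = (507 + 2D) − (1900) = −1393 + 2D
Setting this equal to −507 kJ gives 2D = 886, so D = 443 kJ/mol.

D(H–H) ≈ 443 kJ/mol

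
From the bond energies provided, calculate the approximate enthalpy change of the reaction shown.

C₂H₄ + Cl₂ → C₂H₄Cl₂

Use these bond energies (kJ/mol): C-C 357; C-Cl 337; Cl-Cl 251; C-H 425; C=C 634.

ΔH ≈ −146 kJ

Bonds broken (reactants):
  C-H: 4 × 425 = 1700
  C=C: 1 × 634 = 634
  Cl-Cl: 1 × 251 = 251
  Σ(broken) = 2585 kJ
Bonds formed (products):
  C-C: 1 × 357 = 357
  C-Cl: 2 × 337 = 674
  C-H: 4 × 425 = 1700
  Σ(formed) = 2731 kJ
ΔH = Σ(broken) − Σ(formed) = 2585 − 2731 = −146 kJ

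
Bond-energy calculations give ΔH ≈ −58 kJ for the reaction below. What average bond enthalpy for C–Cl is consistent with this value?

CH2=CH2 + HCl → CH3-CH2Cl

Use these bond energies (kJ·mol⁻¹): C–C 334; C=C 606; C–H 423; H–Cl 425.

Let D be the C–Cl bond energy.
Σ(broken) = 4×423 + 1×606 + 1×425 = 2723
Σ(formed) = 1×334 + 1×D + 5×423 = 2449 + D
ΔH = Σ(broken) − Σ(formed) = (2723) − (2449 + D) = +274 − D
Setting this equal to −58 kJ gives D = 332 kJ/mol.

D(C–Cl) ≈ 332 kJ/mol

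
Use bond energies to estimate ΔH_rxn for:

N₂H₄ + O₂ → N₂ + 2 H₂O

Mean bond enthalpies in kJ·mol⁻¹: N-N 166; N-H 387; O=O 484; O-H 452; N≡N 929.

ΔH ≈ −539 kJ

Bonds broken (reactants):
  N-H: 4 × 387 = 1548
  N-N: 1 × 166 = 166
  O=O: 1 × 484 = 484
  Σ(broken) = 2198 kJ
Bonds formed (products):
  N≡N: 1 × 929 = 929
  O-H: 4 × 452 = 1808
  Σ(formed) = 2737 kJ
ΔH = Σ(broken) − Σ(formed) = 2198 − 2737 = −539 kJ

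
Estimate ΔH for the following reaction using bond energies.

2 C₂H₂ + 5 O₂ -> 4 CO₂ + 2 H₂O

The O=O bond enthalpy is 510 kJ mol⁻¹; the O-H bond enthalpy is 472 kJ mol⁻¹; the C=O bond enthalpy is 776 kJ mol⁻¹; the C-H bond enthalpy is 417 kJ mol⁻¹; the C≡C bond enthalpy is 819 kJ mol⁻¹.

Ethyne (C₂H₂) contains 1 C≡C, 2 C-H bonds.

ΔH ≈ −2240 kJ

Bonds broken (reactants):
  C≡C: 2 × 819 = 1638
  C-H: 4 × 417 = 1668
  O=O: 5 × 510 = 2550
  Σ(broken) = 5856 kJ
Bonds formed (products):
  C=O: 8 × 776 = 6208
  O-H: 4 × 472 = 1888
  Σ(formed) = 8096 kJ
ΔH = Σ(broken) − Σ(formed) = 5856 − 8096 = −2240 kJ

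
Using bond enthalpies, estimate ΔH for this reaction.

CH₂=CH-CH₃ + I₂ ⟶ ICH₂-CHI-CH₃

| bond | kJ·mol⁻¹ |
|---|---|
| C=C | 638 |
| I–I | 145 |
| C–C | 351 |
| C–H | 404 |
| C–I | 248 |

ΔH ≈ −64 kJ

Bonds broken (reactants):
  C–C: 1 × 351 = 351
  C–H: 6 × 404 = 2424
  C=C: 1 × 638 = 638
  I–I: 1 × 145 = 145
  Σ(broken) = 3558 kJ
Bonds formed (products):
  C–C: 2 × 351 = 702
  C–H: 6 × 404 = 2424
  C–I: 2 × 248 = 496
  Σ(formed) = 3622 kJ
ΔH = Σ(broken) − Σ(formed) = 3558 − 3622 = −64 kJ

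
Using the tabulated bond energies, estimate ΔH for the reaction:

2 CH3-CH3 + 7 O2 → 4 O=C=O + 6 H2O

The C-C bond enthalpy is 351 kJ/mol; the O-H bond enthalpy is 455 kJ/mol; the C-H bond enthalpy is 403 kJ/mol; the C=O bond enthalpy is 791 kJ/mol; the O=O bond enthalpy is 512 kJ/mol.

Bonds broken (reactants):
  C-C: 2 × 351 = 702
  C-H: 12 × 403 = 4836
  O=O: 7 × 512 = 3584
  Σ(broken) = 9122 kJ
Bonds formed (products):
  C=O: 8 × 791 = 6328
  O-H: 12 × 455 = 5460
  Σ(formed) = 11788 kJ
ΔH = Σ(broken) − Σ(formed) = 9122 − 11788 = −2666 kJ

ΔH ≈ −2666 kJ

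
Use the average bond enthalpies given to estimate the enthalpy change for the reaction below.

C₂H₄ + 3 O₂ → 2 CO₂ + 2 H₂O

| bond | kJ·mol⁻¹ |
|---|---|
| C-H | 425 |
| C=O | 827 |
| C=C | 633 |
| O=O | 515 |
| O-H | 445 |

Bonds broken (reactants):
  C-H: 4 × 425 = 1700
  C=C: 1 × 633 = 633
  O=O: 3 × 515 = 1545
  Σ(broken) = 3878 kJ
Bonds formed (products):
  C=O: 4 × 827 = 3308
  O-H: 4 × 445 = 1780
  Σ(formed) = 5088 kJ
ΔH = Σ(broken) − Σ(formed) = 3878 − 5088 = −1210 kJ

ΔH ≈ −1210 kJ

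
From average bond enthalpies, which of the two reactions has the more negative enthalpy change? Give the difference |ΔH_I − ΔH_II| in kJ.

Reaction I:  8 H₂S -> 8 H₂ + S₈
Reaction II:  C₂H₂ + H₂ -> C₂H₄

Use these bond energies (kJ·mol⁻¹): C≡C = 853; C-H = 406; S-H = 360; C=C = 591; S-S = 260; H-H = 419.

Reaction I:
  Bonds broken (reactants):
    S-H: 16 × 360 = 5760
    Σ(broken) = 5760 kJ
  Bonds formed (products):
    H-H: 8 × 419 = 3352
    S-S: 8 × 260 = 2080
    Σ(formed) = 5432 kJ
  ΔH_I = 5760 − 5432 = +328 kJ
Reaction II:
  Bonds broken (reactants):
    C≡C: 1 × 853 = 853
    C-H: 2 × 406 = 812
    H-H: 1 × 419 = 419
    Σ(broken) = 2084 kJ
  Bonds formed (products):
    C-H: 4 × 406 = 1624
    C=C: 1 × 591 = 591
    Σ(formed) = 2215 kJ
  ΔH_II = 2084 − 2215 = −131 kJ
ΔH_I − ΔH_II = +459 kJ, so reaction II has the more negative ΔH; |ΔH_I − ΔH_II| = 459 kJ.

Reaction II, by 459 kJ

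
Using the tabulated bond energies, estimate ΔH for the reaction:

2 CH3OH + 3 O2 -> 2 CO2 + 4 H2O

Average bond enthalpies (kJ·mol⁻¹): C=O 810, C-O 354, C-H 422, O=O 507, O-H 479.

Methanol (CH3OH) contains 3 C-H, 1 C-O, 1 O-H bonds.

Bonds broken (reactants):
  C-H: 6 × 422 = 2532
  C-O: 2 × 354 = 708
  O-H: 2 × 479 = 958
  O=O: 3 × 507 = 1521
  Σ(broken) = 5719 kJ
Bonds formed (products):
  C=O: 4 × 810 = 3240
  O-H: 8 × 479 = 3832
  Σ(formed) = 7072 kJ
ΔH = Σ(broken) − Σ(formed) = 5719 − 7072 = −1353 kJ

ΔH ≈ −1353 kJ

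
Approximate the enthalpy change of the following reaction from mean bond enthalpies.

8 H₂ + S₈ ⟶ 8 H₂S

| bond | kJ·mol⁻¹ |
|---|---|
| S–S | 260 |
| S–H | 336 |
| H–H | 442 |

ΔH ≈ +240 kJ

Bonds broken (reactants):
  H–H: 8 × 442 = 3536
  S–S: 8 × 260 = 2080
  Σ(broken) = 5616 kJ
Bonds formed (products):
  S–H: 16 × 336 = 5376
  Σ(formed) = 5376 kJ
ΔH = Σ(broken) − Σ(formed) = 5616 − 5376 = +240 kJ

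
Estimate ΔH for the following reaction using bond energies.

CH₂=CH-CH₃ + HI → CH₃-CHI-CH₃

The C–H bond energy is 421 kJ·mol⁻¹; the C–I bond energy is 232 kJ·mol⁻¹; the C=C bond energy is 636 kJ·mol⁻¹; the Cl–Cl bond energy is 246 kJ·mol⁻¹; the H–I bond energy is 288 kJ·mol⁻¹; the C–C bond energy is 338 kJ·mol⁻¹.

Bonds broken (reactants):
  C–C: 1 × 338 = 338
  C–H: 6 × 421 = 2526
  C=C: 1 × 636 = 636
  H–I: 1 × 288 = 288
  Σ(broken) = 3788 kJ
Bonds formed (products):
  C–C: 2 × 338 = 676
  C–H: 7 × 421 = 2947
  C–I: 1 × 232 = 232
  Σ(formed) = 3855 kJ
ΔH = Σ(broken) − Σ(formed) = 3788 − 3855 = −67 kJ

ΔH ≈ −67 kJ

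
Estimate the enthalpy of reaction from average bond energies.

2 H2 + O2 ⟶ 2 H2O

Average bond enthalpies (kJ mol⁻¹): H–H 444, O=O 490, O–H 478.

Bonds broken (reactants):
  H–H: 2 × 444 = 888
  O=O: 1 × 490 = 490
  Σ(broken) = 1378 kJ
Bonds formed (products):
  O–H: 4 × 478 = 1912
  Σ(formed) = 1912 kJ
ΔH = Σ(broken) − Σ(formed) = 1378 − 1912 = −534 kJ

ΔH ≈ −534 kJ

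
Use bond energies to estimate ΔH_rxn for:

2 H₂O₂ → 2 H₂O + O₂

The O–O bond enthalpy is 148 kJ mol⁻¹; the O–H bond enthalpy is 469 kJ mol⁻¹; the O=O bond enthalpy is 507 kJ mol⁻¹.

Bonds broken (reactants):
  O–H: 4 × 469 = 1876
  O–O: 2 × 148 = 296
  Σ(broken) = 2172 kJ
Bonds formed (products):
  O–H: 4 × 469 = 1876
  O=O: 1 × 507 = 507
  Σ(formed) = 2383 kJ
ΔH = Σ(broken) − Σ(formed) = 2172 − 2383 = −211 kJ

ΔH ≈ −211 kJ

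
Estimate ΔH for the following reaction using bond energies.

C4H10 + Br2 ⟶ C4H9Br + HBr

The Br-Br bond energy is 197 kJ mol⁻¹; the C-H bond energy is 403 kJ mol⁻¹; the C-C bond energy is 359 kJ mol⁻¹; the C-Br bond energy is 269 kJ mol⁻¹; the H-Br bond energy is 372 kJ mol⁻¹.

Bonds broken (reactants):
  Br-Br: 1 × 197 = 197
  C-C: 3 × 359 = 1077
  C-H: 10 × 403 = 4030
  Σ(broken) = 5304 kJ
Bonds formed (products):
  C-Br: 1 × 269 = 269
  C-C: 3 × 359 = 1077
  C-H: 9 × 403 = 3627
  H-Br: 1 × 372 = 372
  Σ(formed) = 5345 kJ
ΔH = Σ(broken) − Σ(formed) = 5304 − 5345 = −41 kJ

ΔH ≈ −41 kJ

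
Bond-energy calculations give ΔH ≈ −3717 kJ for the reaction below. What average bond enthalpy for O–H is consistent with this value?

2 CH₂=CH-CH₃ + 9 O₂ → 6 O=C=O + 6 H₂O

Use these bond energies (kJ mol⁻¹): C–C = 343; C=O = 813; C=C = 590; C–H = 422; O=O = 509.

Let D be the O–H bond energy.
Σ(broken) = 2×343 + 12×422 + 2×590 + 9×509 = 11511
Σ(formed) = 12×813 + 12×D = 9756 + 12D
ΔH = Σ(broken) − Σ(formed) = (11511) − (9756 + 12D) = +1755 − 12D
Setting this equal to −3717 kJ gives 12D = 5472, so D = 456 kJ/mol.

D(O–H) ≈ 456 kJ/mol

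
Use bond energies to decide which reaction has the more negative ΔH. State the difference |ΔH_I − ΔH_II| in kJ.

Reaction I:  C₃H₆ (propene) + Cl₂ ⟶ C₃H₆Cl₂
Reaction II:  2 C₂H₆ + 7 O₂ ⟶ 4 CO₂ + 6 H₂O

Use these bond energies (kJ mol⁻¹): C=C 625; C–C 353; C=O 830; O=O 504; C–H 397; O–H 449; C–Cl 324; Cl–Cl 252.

Reaction II, by 2906 kJ

Reaction I:
  Bonds broken (reactants):
    C–C: 1 × 353 = 353
    C–H: 6 × 397 = 2382
    C=C: 1 × 625 = 625
    Cl–Cl: 1 × 252 = 252
    Σ(broken) = 3612 kJ
  Bonds formed (products):
    C–C: 2 × 353 = 706
    C–Cl: 2 × 324 = 648
    C–H: 6 × 397 = 2382
    Σ(formed) = 3736 kJ
  ΔH_I = 3612 − 3736 = −124 kJ
Reaction II:
  Bonds broken (reactants):
    C–C: 2 × 353 = 706
    C–H: 12 × 397 = 4764
    O=O: 7 × 504 = 3528
    Σ(broken) = 8998 kJ
  Bonds formed (products):
    C=O: 8 × 830 = 6640
    O–H: 12 × 449 = 5388
    Σ(formed) = 12028 kJ
  ΔH_II = 8998 − 12028 = −3030 kJ
ΔH_I − ΔH_II = +2906 kJ, so reaction II has the more negative ΔH; |ΔH_I − ΔH_II| = 2906 kJ.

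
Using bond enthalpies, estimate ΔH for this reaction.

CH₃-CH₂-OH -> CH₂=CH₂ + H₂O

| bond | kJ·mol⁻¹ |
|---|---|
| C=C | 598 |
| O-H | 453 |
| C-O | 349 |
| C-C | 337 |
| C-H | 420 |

ΔH ≈ +55 kJ

Bonds broken (reactants):
  C-C: 1 × 337 = 337
  C-H: 5 × 420 = 2100
  C-O: 1 × 349 = 349
  O-H: 1 × 453 = 453
  Σ(broken) = 3239 kJ
Bonds formed (products):
  C-H: 4 × 420 = 1680
  C=C: 1 × 598 = 598
  O-H: 2 × 453 = 906
  Σ(formed) = 3184 kJ
ΔH = Σ(broken) − Σ(formed) = 3239 − 3184 = +55 kJ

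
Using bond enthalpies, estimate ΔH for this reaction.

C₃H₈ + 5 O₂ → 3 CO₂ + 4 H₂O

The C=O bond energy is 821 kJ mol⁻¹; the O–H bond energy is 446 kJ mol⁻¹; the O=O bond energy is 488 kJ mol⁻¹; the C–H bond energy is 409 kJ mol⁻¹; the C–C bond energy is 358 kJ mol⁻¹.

ΔH ≈ −2066 kJ

Bonds broken (reactants):
  C–C: 2 × 358 = 716
  C–H: 8 × 409 = 3272
  O=O: 5 × 488 = 2440
  Σ(broken) = 6428 kJ
Bonds formed (products):
  C=O: 6 × 821 = 4926
  O–H: 8 × 446 = 3568
  Σ(formed) = 8494 kJ
ΔH = Σ(broken) − Σ(formed) = 6428 − 8494 = −2066 kJ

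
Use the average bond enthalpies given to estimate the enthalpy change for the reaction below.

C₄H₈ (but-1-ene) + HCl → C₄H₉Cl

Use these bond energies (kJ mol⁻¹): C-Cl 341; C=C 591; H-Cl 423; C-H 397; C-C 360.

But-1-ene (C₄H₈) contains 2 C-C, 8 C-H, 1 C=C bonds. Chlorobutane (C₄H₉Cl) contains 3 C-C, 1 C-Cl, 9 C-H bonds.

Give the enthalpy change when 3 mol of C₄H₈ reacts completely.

ΔH = −252 kJ

Bonds broken (reactants):
  C-C: 2 × 360 = 720
  C-H: 8 × 397 = 3176
  C=C: 1 × 591 = 591
  H-Cl: 1 × 423 = 423
  Σ(broken) = 4910 kJ
Bonds formed (products):
  C-C: 3 × 360 = 1080
  C-Cl: 1 × 341 = 341
  C-H: 9 × 397 = 3573
  Σ(formed) = 4994 kJ
ΔH = Σ(broken) − Σ(formed) = 4910 − 4994 = −84 kJ
For 3× the reaction as written: 3 × (−84) = −252 kJ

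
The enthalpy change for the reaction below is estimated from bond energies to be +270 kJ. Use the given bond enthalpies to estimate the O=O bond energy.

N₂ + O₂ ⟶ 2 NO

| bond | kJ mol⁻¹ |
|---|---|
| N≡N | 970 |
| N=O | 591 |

Let D be the O=O bond energy.
Σ(broken) = 1×970 + 1×D = 970 + D
Σ(formed) = 2×591 = 1182
ΔH = Σ(broken) − Σ(formed) = (970 + D) − (1182) = −212 + D
Setting this equal to +270 kJ gives D = 482 kJ/mol.

D(O=O) ≈ 482 kJ/mol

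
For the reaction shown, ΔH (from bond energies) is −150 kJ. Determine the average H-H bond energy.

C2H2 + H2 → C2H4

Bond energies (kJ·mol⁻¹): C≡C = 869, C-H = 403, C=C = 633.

D(H-H) ≈ 420 kJ/mol

Let D be the H-H bond energy.
Σ(broken) = 1×869 + 2×403 + 1×D = 1675 + D
Σ(formed) = 4×403 + 1×633 = 2245
ΔH = Σ(broken) − Σ(formed) = (1675 + D) − (2245) = −570 + D
Setting this equal to −150 kJ gives D = 420 kJ/mol.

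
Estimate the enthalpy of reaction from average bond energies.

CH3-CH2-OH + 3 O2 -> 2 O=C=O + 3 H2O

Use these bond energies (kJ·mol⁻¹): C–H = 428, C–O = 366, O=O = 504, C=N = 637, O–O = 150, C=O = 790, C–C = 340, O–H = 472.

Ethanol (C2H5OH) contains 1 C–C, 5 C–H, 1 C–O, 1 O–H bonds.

Bonds broken (reactants):
  C–C: 1 × 340 = 340
  C–H: 5 × 428 = 2140
  C–O: 1 × 366 = 366
  O–H: 1 × 472 = 472
  O=O: 3 × 504 = 1512
  Σ(broken) = 4830 kJ
Bonds formed (products):
  C=O: 4 × 790 = 3160
  O–H: 6 × 472 = 2832
  Σ(formed) = 5992 kJ
ΔH = Σ(broken) − Σ(formed) = 4830 − 5992 = −1162 kJ

ΔH ≈ −1162 kJ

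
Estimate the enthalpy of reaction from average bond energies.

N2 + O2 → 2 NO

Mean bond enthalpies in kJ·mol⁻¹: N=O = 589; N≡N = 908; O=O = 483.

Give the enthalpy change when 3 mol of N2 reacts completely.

Bonds broken (reactants):
  N≡N: 1 × 908 = 908
  O=O: 1 × 483 = 483
  Σ(broken) = 1391 kJ
Bonds formed (products):
  N=O: 2 × 589 = 1178
  Σ(formed) = 1178 kJ
ΔH = Σ(broken) − Σ(formed) = 1391 − 1178 = +213 kJ
For 3× the reaction as written: 3 × (+213) = +639 kJ

ΔH = +639 kJ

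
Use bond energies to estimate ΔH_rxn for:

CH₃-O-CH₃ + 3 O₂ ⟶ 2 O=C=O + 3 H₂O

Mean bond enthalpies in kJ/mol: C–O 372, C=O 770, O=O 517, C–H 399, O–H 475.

ΔH ≈ −1241 kJ

Bonds broken (reactants):
  C–H: 6 × 399 = 2394
  C–O: 2 × 372 = 744
  O=O: 3 × 517 = 1551
  Σ(broken) = 4689 kJ
Bonds formed (products):
  C=O: 4 × 770 = 3080
  O–H: 6 × 475 = 2850
  Σ(formed) = 5930 kJ
ΔH = Σ(broken) − Σ(formed) = 4689 − 5930 = −1241 kJ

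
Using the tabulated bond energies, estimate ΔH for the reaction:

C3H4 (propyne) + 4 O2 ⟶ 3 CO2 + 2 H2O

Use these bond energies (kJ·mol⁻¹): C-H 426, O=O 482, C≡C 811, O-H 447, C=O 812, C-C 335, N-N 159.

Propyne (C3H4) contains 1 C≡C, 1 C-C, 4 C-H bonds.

ΔH ≈ −1882 kJ

Bonds broken (reactants):
  C≡C: 1 × 811 = 811
  C-C: 1 × 335 = 335
  C-H: 4 × 426 = 1704
  O=O: 4 × 482 = 1928
  Σ(broken) = 4778 kJ
Bonds formed (products):
  C=O: 6 × 812 = 4872
  O-H: 4 × 447 = 1788
  Σ(formed) = 6660 kJ
ΔH = Σ(broken) − Σ(formed) = 4778 − 6660 = −1882 kJ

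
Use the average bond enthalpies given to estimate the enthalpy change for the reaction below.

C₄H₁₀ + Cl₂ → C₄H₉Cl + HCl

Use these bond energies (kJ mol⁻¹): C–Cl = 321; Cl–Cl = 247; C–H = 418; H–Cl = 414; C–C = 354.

ΔH ≈ −70 kJ

Bonds broken (reactants):
  C–C: 3 × 354 = 1062
  C–H: 10 × 418 = 4180
  Cl–Cl: 1 × 247 = 247
  Σ(broken) = 5489 kJ
Bonds formed (products):
  C–C: 3 × 354 = 1062
  C–Cl: 1 × 321 = 321
  C–H: 9 × 418 = 3762
  H–Cl: 1 × 414 = 414
  Σ(formed) = 5559 kJ
ΔH = Σ(broken) − Σ(formed) = 5489 − 5559 = −70 kJ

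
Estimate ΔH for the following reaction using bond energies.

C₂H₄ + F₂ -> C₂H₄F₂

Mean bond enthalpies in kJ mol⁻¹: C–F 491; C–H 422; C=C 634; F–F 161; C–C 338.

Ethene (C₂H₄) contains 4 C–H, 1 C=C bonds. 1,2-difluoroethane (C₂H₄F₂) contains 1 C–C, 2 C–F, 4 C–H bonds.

ΔH ≈ −525 kJ

Bonds broken (reactants):
  C–H: 4 × 422 = 1688
  C=C: 1 × 634 = 634
  F–F: 1 × 161 = 161
  Σ(broken) = 2483 kJ
Bonds formed (products):
  C–C: 1 × 338 = 338
  C–F: 2 × 491 = 982
  C–H: 4 × 422 = 1688
  Σ(formed) = 3008 kJ
ΔH = Σ(broken) − Σ(formed) = 2483 − 3008 = −525 kJ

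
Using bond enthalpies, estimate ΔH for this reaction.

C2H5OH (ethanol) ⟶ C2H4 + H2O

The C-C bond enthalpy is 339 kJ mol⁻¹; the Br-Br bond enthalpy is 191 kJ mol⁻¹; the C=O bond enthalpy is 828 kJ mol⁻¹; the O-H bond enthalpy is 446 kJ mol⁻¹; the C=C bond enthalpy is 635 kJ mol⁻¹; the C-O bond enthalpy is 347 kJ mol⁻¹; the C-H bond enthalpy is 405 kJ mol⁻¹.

Bonds broken (reactants):
  C-C: 1 × 339 = 339
  C-H: 5 × 405 = 2025
  C-O: 1 × 347 = 347
  O-H: 1 × 446 = 446
  Σ(broken) = 3157 kJ
Bonds formed (products):
  C-H: 4 × 405 = 1620
  C=C: 1 × 635 = 635
  O-H: 2 × 446 = 892
  Σ(formed) = 3147 kJ
ΔH = Σ(broken) − Σ(formed) = 3157 − 3147 = +10 kJ

ΔH ≈ +10 kJ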